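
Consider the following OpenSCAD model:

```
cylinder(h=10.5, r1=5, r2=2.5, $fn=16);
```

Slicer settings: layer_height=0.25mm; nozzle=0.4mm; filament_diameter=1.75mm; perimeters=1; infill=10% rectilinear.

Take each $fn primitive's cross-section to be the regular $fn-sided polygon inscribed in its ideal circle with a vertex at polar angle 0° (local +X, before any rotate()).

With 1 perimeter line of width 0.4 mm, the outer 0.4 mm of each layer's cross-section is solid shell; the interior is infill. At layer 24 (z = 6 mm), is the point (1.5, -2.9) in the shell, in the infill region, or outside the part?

shell

At z = 6 mm: the cone (r1=5→r2=2.5) has section circumradius 3.571 here — a regular 16-gon. Overall, the cross-section is a single solid region. The nearest boundary edge runs (1.37, -3.30)→(2.53, -2.53); distance from the point to it = 0.26 mm. The point is inside the cross-section, 0.26 mm from the nearest boundary — within the 0.4 mm shell band (1 × 0.4).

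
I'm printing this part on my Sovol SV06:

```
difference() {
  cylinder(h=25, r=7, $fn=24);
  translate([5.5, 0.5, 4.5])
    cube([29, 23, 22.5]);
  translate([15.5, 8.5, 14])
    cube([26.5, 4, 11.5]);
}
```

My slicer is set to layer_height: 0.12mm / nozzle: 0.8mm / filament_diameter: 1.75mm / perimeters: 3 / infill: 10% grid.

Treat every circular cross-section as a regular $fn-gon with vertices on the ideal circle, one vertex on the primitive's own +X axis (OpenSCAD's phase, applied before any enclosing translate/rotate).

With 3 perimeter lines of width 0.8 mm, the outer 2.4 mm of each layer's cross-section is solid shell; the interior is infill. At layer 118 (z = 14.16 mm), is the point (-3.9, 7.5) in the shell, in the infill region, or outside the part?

outside

At z = 14.16 mm: the r=7 cylinder contributes a regular 24-gon of circumradius 7; the 29×23 cube at (5.5, 0.5) contributes its full rectangle; the cube at (15.5, 8.5) (footprint 26.5×4) is included at this height; After the difference (first − rest): starting from the r=7 cylinder, the 29×23 cube at (5.5, 0.5) partially overlaps it — only the 3.51 mm² overlap (of its 667.00 mm²) is removed, clipping the outline; the 26.5×4 cube at (15.5, 8.5) misses the remaining region (no effect) — 1 connected region. Overall, the cross-section is a single solid region. The nearest boundary edge runs (-3.50, 6.06)→(-1.81, 6.76); distance from the point to it = 1.48 mm. The point is not inside any of the regions above, so it lies outside the cross-section (1.48 mm from the nearest boundary).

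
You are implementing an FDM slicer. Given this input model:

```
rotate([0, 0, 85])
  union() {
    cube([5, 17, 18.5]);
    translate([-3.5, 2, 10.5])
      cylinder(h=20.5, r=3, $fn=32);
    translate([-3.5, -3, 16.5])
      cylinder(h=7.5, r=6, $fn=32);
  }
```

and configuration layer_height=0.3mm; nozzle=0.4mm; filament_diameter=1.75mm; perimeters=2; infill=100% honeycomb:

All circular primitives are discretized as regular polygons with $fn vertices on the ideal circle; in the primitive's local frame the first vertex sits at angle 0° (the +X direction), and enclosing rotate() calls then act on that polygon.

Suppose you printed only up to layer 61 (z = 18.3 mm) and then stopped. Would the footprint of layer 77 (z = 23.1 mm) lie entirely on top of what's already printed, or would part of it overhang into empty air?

entirely on top

Compare the two slices. At z = 18.3: the cube (footprint 5×17) is included at this height (area 85.00 mm²); the r=3 cylinder at (-3.5, 2) gives a regular 32-gon of circumradius 3 (constant along its height) (area = (32/2)·3.000²·sin(360°/32) = 28.09 mm²); the r=6 cylinder at (-3.5, -3) gives a regular 32-gon of circumradius 6 (constant along its height) (area = (32/2)·6.000²·sin(360°/32) = 112.37 mm²); Taking the union: the regions partially overlap — summed areas 225.47 mm² minus the doubly-counted overlap 20.12 mm² gives 205.34 mm² — area = 205.34 mm²; (whole slice rotated 85° about Z — lengths, areas and connectivity unchanged). At z = 23.1: the cube is absent (z outside [0, 18.5]); the r=3 cylinder at (-3.5, 2) gives a regular 32-gon of circumradius 3 (constant along its height) (area = (32/2)·3.000²·sin(360°/32) = 28.09 mm²); the cylinder at (-3.5, -3): section is a regular 32-gon, circumradius r=6 (area = (32/2)·6.000²·sin(360°/32) = 112.37 mm²); Combining (union): the regions partially overlap — summed areas 140.47 mm² minus the doubly-counted overlap 18.36 mm² gives 122.11 mm² — area = 122.11 mm²; (rotated 85° about Z; rotation is an isometry so areas/perimeters/island counts are preserved). Checking containment: the cross-section at z = 23.1 is a subset of the cross-section at z = 18.3.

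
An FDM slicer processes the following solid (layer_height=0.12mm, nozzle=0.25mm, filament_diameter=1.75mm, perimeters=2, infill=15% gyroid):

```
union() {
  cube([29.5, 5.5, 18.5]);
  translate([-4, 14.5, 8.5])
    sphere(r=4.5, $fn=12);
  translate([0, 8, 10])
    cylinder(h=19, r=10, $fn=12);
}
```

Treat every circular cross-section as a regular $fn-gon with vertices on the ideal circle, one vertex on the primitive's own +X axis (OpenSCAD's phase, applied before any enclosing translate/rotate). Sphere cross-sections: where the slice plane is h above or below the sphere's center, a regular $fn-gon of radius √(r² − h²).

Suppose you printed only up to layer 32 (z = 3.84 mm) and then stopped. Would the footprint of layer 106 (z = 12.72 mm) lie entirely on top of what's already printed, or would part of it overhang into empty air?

part overhangs

Compare the two slices. At z = 3.84: the cube is present — its section is the full 29.5×5.5 rectangle (area 162.25 mm²); the sphere at (-4, 14.5) is absent (|z−center|=4.660 > r=4.5); the cylinder at (0, 8) is not intersected at this z (z outside [10, 29]); Merging all regions: only the 29.5×5.5 cube is present, so the union is just that shape — area = 162.25 mm². At z = 12.72: the cube (footprint 29.5×5.5) is included at this height (area 162.25 mm²); the sphere at (-4, 14.5): section is a regular 12-gon, circumradius = √(r²−h²) = √(4.5²−4.22²) = 1.563 (area = (12/2)·1.563²·sin(360°/12) = 7.32 mm²); the r=10 cylinder at (0, 8) contributes a regular 12-gon of circumradius 10 (area = (12/2)·10.000²·sin(360°/12) = 300.00 mm²); Combining (union): the regions partially overlap — summed areas 469.57 mm² minus the doubly-counted overlap 51.29 mm² gives 418.28 mm² — area = 418.28 mm². Checking containment: at z = 12.72 the cross-section extends beyond the z = 3.84 cross-section by about 256.03 mm².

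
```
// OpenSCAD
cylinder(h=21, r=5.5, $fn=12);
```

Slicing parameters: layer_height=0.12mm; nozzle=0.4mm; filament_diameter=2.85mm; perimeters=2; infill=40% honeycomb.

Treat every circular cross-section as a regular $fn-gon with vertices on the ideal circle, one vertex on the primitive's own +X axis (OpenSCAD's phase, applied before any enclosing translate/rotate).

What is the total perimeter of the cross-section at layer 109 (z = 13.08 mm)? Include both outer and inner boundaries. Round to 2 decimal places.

At z = 13.08 mm: the r=5.5 cylinder gives a regular 12-gon of circumradius 5.5 (constant along its height) (perimeter = 2·12·5.500·sin(180°/12) = 34.16 mm). Overall, the cross-section is a single solid region. Total boundary length (outer) = 34.16 mm.

34.16 mm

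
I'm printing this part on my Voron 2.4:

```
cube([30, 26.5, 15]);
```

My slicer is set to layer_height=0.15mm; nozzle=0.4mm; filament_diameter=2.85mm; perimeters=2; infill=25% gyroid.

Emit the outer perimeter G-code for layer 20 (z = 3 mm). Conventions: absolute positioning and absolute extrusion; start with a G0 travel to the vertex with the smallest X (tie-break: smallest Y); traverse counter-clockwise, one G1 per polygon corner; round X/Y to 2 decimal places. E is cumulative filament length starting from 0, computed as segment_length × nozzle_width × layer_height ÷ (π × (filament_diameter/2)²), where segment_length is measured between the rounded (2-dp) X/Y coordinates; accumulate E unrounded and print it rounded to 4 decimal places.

At z = 3 mm: the cube (footprint 30×26.5) is included at this height. The outline is a single polygon with 4 vertices. Extrusion per mm of travel: 0.4 × 0.15 / (π × 1.425²) = 0.009405. Accumulating E over each segment gives final E = 1.0628.

G0 X0.00 Y0.00 Z3.00
G1 X30.00 Y0.00 E0.2822
G1 X30.00 Y26.50 E0.5314
G1 X0.00 Y26.50 E0.8136
G1 X0.00 Y0.00 E1.0628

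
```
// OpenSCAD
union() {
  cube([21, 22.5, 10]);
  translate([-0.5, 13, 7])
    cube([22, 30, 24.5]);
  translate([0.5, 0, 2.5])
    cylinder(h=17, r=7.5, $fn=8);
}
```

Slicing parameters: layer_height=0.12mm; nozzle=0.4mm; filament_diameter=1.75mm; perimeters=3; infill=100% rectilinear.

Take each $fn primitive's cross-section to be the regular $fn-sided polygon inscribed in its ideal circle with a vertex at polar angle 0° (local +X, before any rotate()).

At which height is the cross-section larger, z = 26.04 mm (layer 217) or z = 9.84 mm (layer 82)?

layer 82 (z = 9.84 mm)

Layer 217 (z = 26.04): the cube is absent (z outside [0, 10]); the cube at (-0.5, 13) (footprint 22×30) is included at this height (area 660.00 mm²); the cylinder at (0.5, 0) does not reach this height (z outside [2.5, 19.5]); Merging all regions: only the 22×30 cube at (-0.5, 13) is present, so the union is just that shape — area = 660.00 mm². So its area = 660.00 mm². Layer 82 (z = 9.84): the cube (footprint 21×22.5) is included at this height (area 472.50 mm²); the cube at (-0.5, 13) (footprint 22×30) is included at this height (area 660.00 mm²); the r=7.5 cylinder at (0.5, 0) gives a regular 8-gon of circumradius 7.5 (constant along its height) (area = (8/2)·7.500²·sin(360°/8) = 159.10 mm²); Taking the union: the regions partially overlap — summed areas 1291.60 mm² minus the doubly-counted overlap 242.97 mm² gives 1048.63 mm² — area = 1048.63 mm². So its area = 1048.63 mm². Layer 82 is larger (1048.63 vs 660.00 mm²).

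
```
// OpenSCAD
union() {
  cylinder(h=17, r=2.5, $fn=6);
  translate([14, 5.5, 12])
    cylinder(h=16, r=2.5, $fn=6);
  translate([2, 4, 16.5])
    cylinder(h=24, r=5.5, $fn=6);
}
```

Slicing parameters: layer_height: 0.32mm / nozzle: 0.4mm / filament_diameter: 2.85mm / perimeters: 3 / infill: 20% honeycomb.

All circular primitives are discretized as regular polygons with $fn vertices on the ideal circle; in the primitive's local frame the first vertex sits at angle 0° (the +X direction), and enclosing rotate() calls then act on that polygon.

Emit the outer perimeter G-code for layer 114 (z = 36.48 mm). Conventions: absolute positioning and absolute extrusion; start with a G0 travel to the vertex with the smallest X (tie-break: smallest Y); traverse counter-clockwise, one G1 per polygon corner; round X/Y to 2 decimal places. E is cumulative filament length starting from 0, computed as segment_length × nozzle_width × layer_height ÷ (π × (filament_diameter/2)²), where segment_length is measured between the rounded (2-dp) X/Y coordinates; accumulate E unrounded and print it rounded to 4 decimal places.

At z = 36.48 mm: the cylinder is not intersected at this z (z outside [0, 17]); the cylinder at (14, 5.5) is absent (z outside [12, 28]); the cylinder at (2, 4): section is a regular 6-gon, circumradius r=5.5; Taking the union: only the r=5.5 cylinder at (2, 4) is present, so the union is just that shape — 1 connected region. The outline is a single polygon with 6 vertices. Extrusion per mm of travel: 0.4 × 0.32 / (π × 1.425²) = 0.020065. Accumulating E over each segment gives final E = 0.6619.

G0 X-3.50 Y4.00 Z36.48
G1 X-0.75 Y-0.76 E0.1103
G1 X4.75 Y-0.76 E0.2207
G1 X7.50 Y4.00 E0.3310
G1 X4.75 Y8.76 E0.4413
G1 X-0.75 Y8.76 E0.5516
G1 X-3.50 Y4.00 E0.6619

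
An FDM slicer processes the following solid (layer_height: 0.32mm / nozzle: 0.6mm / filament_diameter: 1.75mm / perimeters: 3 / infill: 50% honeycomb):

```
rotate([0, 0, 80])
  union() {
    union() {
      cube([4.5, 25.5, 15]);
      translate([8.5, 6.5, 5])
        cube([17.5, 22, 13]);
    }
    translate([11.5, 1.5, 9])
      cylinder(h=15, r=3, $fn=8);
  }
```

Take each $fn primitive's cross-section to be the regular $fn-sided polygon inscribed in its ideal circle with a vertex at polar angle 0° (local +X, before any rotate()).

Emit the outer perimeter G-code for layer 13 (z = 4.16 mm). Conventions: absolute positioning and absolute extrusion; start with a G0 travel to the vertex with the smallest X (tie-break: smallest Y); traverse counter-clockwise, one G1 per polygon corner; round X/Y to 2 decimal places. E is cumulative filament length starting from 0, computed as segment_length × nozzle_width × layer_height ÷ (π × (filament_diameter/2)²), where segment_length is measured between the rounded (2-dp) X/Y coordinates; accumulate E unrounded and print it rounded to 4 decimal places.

At z = 4.16 mm: the cube is present — its section is the full 4.5×25.5 rectangle; the cube at (8.5, 6.5) is absent (z outside [5, 18]); Combining (union): only the 4.5×25.5 cube is present, so the union is just that shape — 1 connected region; the cylinder at (11.5, 1.5) does not reach this height (z outside [9, 24]); Combining (union): only the result so far is present, so the union is just that shape — 1 connected region; (rotated 80° about Z; rotation is an isometry so areas/perimeters/island counts are preserved). The outline is a single polygon with 4 vertices. Extrusion per mm of travel: 0.6 × 0.32 / (π × 0.875²) = 0.079824. Accumulating E over each segment gives final E = 4.7888.

G0 X-25.11 Y4.43 Z4.16
G1 X0.00 Y0.00 E2.0353
G1 X0.78 Y4.43 E2.3944
G1 X-24.33 Y8.86 E4.4297
G1 X-25.11 Y4.43 E4.7888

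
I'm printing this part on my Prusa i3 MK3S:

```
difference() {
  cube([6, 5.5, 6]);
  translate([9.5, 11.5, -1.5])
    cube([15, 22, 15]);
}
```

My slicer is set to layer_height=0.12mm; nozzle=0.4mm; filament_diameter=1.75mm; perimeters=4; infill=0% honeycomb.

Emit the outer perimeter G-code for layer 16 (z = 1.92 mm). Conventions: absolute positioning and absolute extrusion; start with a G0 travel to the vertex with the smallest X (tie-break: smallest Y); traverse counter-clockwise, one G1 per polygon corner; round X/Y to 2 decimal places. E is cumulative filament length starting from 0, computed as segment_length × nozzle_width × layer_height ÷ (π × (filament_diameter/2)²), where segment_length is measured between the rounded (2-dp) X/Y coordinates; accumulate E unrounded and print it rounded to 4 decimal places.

G0 X0.00 Y0.00 Z1.92
G1 X6.00 Y0.00 E0.1197
G1 X6.00 Y5.50 E0.2295
G1 X0.00 Y5.50 E0.3492
G1 X0.00 Y0.00 E0.4590

At z = 1.92 mm: the cube (footprint 6×5.5) is included at this height; the cube at (9.5, 11.5) is present — its section is the full 15×22 rectangle; After the difference (first − rest): starting from the 6×5.5 cube, the 15×22 cube at (9.5, 11.5) misses the remaining region (no effect) — 1 connected region. The outline is a single polygon with 4 vertices. Extrusion per mm of travel: 0.4 × 0.12 / (π × 0.875²) = 0.019956. Accumulating E over each segment gives final E = 0.4590.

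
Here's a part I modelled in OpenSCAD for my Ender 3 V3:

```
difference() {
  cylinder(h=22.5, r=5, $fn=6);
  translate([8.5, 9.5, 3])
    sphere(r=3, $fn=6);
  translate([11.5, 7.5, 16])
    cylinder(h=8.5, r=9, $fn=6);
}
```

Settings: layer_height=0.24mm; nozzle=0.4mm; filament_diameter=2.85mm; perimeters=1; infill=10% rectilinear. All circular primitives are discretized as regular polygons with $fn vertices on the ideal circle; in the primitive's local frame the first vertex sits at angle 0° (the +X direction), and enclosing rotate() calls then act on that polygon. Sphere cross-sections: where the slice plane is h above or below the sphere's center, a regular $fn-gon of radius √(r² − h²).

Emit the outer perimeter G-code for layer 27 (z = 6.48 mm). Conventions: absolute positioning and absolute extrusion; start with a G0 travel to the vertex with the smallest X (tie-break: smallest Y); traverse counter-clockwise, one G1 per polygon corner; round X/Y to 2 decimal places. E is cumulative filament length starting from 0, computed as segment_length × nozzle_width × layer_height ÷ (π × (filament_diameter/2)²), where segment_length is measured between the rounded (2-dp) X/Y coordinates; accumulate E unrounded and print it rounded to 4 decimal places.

G0 X-5.00 Y0.00 Z6.48
G1 X-2.50 Y-4.33 E0.0752
G1 X2.50 Y-4.33 E0.1505
G1 X5.00 Y0.00 E0.2257
G1 X2.50 Y4.33 E0.3010
G1 X-2.50 Y4.33 E0.3762
G1 X-5.00 Y0.00 E0.4514

At z = 6.48 mm: the r=5 cylinder gives a regular 6-gon of circumradius 5 (constant along its height); the sphere at (8.5, 9.5) is absent (|z−center|=3.480 > r=3); the cylinder at (11.5, 7.5) is not intersected at this z (z outside [16, 24.5]); After the difference (first − rest): none of the subtracted shapes is present at this height, so the r=5 cylinder is unchanged — 1 connected region. The outline is a single polygon with 6 vertices. Extrusion per mm of travel: 0.4 × 0.24 / (π × 1.425²) = 0.015048. Accumulating E over each segment gives final E = 0.4514.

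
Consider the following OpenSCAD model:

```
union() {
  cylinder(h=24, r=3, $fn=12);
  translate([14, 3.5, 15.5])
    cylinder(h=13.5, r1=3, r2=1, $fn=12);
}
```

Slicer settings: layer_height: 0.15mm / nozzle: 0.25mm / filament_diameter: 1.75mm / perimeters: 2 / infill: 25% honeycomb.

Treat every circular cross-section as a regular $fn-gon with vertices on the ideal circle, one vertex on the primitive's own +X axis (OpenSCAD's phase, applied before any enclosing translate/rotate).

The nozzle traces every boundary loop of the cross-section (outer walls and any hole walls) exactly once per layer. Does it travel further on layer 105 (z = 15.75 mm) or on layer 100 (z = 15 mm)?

Layer 105 (z = 15.75): the cylinder: section is a regular 12-gon, circumradius r=3 (perimeter = 2·12·3.000·sin(180°/12) = 18.63 mm); the cone at (14, 3.5) contributes a regular 12-gon of circumradius 2.963 (interpolated between r1=3 and r2=1 at t=0.019) (perimeter = 2·12·2.963·sin(180°/12) = 18.40 mm); Taking the union: the 2 present regions are separate (no shared area or edge), so areas and boundary lengths simply add and each stays a separate island — boundary = 37.04 mm. So its perimeter = 37.04 mm. Layer 100 (z = 15): the cylinder: section is a regular 12-gon, circumradius r=3 (perimeter = 2·12·3.000·sin(180°/12) = 18.63 mm); the cone at (14, 3.5) does not reach this height (z outside [15.5, 29]); Taking the union: only the r=3 cylinder is present, so the union is just that shape — boundary = 18.63 mm. So its perimeter = 18.63 mm. Layer 105 is larger (37.04 vs 18.63 mm).

layer 105 (z = 15.75 mm)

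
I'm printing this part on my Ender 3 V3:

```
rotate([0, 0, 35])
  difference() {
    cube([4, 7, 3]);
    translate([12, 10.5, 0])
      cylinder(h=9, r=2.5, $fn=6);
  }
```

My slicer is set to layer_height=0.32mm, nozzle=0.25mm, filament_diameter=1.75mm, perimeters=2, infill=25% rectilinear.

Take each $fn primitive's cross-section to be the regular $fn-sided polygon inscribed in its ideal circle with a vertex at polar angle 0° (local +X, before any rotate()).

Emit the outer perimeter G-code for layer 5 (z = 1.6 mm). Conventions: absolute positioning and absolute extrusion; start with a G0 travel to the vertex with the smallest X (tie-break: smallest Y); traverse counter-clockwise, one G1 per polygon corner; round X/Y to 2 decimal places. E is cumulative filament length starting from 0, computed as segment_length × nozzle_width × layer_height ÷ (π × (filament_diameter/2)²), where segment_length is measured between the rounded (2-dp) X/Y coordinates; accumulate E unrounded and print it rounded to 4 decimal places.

At z = 1.6 mm: the cube is present — its section is the full 4×7 rectangle; the cylinder at (12, 10.5): section is a regular 6-gon, circumradius r=2.5; Subtracting the remaining from the first: starting from the 4×7 cube, the r=2.5 cylinder at (12, 10.5) misses the remaining region (no effect) — 1 connected region; (whole slice rotated 35° about Z — lengths, areas and connectivity unchanged). The outline is a single polygon with 4 vertices. Extrusion per mm of travel: 0.25 × 0.32 / (π × 0.875²) = 0.033260. Accumulating E over each segment gives final E = 0.7322.

G0 X-4.02 Y5.73 Z1.60
G1 X0.00 Y0.00 E0.2328
G1 X3.28 Y2.29 E0.3659
G1 X-0.74 Y8.03 E0.5989
G1 X-4.02 Y5.73 E0.7322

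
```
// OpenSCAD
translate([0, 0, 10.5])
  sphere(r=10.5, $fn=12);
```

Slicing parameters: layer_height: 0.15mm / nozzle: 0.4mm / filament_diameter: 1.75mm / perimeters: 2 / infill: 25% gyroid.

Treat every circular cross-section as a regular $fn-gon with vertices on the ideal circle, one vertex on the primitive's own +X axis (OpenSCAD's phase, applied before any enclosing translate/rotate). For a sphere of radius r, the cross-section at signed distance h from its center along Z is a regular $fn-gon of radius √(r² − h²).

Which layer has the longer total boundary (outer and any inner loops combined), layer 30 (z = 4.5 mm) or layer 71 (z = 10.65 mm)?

layer 71 (z = 10.65 mm)

Layer 30 (z = 4.5): the sphere: section is a regular 12-gon, circumradius = √(r²−h²) = √(10.5²−6²) = 8.617 (perimeter = 2·12·8.617·sin(180°/12) = 53.52 mm). So its perimeter = 53.52 mm. Layer 71 (z = 10.65): the r=10.5 sphere contributes a regular 12-gon of circumradius √(10.5²−0.15²) = 10.499 (perimeter = 2·12·10.499·sin(180°/12) = 65.22 mm). So its perimeter = 65.22 mm. Layer 71 is larger (65.22 vs 53.52 mm).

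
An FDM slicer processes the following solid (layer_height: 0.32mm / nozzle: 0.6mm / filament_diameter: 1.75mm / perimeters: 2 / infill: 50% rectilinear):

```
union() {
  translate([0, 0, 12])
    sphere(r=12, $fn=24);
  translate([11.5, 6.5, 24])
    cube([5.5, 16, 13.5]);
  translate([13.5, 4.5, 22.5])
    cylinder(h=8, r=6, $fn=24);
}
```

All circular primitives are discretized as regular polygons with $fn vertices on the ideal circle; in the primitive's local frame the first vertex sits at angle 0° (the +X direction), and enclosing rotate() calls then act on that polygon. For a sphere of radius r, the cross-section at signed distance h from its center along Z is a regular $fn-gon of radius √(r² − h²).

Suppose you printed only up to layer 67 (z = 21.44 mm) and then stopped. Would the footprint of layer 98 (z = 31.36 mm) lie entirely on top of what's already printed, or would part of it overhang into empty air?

part overhangs

Compare the two slices. At z = 21.44: the sphere: section is a regular 24-gon, circumradius = √(r²−h²) = √(12²−9.44²) = 7.409 (area = (24/2)·7.409²·sin(360°/24) = 170.47 mm²); the cube at (11.5, 6.5) is not intersected at this z (z outside [24, 37.5]); the cylinder at (13.5, 4.5) is absent (z outside [22.5, 30.5]); Merging all regions: only the r=12 sphere is present, so the union is just that shape — area = 170.47 mm². At z = 31.36: the sphere is not intersected at this z (|z−center|=19.360 > r=12); the cube at (11.5, 6.5) is present — its section is the full 5.5×16 rectangle (area 88.00 mm²); the cylinder at (13.5, 4.5) does not reach this height (z outside [22.5, 30.5]); Combining (union): only the 5.5×16 cube at (11.5, 6.5) is present, so the union is just that shape — area = 88.00 mm². Checking containment: at z = 31.36 the cross-section extends beyond the z = 21.44 cross-section by about 88.00 mm².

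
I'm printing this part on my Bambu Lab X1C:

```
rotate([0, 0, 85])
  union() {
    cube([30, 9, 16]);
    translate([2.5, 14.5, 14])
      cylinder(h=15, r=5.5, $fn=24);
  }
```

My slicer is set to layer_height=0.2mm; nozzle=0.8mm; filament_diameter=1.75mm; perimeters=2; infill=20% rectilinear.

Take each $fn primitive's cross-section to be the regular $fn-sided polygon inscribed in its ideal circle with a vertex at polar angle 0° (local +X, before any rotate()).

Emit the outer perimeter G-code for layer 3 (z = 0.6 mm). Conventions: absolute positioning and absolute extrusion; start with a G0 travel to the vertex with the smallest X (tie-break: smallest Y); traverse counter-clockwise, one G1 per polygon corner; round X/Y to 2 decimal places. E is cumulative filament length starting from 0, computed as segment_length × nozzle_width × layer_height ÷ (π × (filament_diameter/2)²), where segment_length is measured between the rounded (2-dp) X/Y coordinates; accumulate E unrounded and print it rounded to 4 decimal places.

At z = 0.6 mm: the cube (footprint 30×9) is included at this height; the cylinder at (2.5, 14.5) does not reach this height (z outside [14, 29]); Combining (union): only the 30×9 cube is present, so the union is just that shape — 1 connected region; (whole slice rotated 85° about Z — lengths, areas and connectivity unchanged). The outline is a single polygon with 4 vertices. Extrusion per mm of travel: 0.8 × 0.2 / (π × 0.875²) = 0.066520. Accumulating E over each segment gives final E = 5.1890.

G0 X-8.97 Y0.78 Z0.60
G1 X0.00 Y0.00 E0.5989
G1 X2.61 Y29.89 E2.5948
G1 X-6.35 Y30.67 E3.1931
G1 X-8.97 Y0.78 E5.1890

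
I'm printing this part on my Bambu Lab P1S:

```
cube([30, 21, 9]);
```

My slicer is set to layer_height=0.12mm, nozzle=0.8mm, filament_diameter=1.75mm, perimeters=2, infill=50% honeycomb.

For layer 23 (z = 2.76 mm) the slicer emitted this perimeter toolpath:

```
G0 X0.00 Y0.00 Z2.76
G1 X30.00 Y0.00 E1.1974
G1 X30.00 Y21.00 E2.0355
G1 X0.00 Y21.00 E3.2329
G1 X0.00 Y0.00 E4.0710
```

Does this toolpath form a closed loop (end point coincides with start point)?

yes

Start point (G0): (0.00, 0.00). End point (last G1): the path returns to the start — closed.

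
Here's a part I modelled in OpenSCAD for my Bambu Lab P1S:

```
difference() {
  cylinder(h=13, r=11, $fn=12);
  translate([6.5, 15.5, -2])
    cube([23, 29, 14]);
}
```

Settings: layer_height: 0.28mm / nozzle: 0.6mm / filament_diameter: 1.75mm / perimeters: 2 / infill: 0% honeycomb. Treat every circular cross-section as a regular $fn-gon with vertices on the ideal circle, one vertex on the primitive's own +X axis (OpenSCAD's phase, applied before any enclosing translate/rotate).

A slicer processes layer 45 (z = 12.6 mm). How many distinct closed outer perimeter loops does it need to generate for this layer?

At z = 12.6 mm: the r=11 cylinder contributes a regular 12-gon of circumradius 11; the cube at (6.5, 15.5) does not reach this height (z outside [-2, 12]); Taking the first minus the rest: none of the subtracted shapes is present at this height, so the r=11 cylinder is unchanged — 1 connected region. The result has 1 disconnected region.

1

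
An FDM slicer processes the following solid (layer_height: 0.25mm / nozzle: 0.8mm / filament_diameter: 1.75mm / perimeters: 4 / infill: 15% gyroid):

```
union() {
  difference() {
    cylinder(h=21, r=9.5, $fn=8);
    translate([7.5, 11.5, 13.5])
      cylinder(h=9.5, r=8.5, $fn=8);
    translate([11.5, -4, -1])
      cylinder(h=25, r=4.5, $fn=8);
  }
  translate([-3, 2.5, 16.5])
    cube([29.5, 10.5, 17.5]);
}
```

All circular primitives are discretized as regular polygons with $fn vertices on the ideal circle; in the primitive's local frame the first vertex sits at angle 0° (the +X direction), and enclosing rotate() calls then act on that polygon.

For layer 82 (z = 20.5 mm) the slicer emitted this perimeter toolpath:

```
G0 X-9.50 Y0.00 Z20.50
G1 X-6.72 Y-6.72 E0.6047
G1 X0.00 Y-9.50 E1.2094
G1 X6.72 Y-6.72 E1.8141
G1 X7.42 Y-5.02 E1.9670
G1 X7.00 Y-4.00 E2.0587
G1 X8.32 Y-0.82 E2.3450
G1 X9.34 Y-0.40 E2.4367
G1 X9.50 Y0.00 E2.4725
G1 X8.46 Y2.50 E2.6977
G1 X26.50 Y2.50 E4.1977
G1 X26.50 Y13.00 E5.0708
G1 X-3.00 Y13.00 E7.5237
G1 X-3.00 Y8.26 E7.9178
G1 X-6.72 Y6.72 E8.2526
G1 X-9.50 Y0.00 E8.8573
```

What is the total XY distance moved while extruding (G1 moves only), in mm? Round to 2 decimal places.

Sum the Euclidean lengths of each G1 segment: total = 106.52 mm.

106.52 mm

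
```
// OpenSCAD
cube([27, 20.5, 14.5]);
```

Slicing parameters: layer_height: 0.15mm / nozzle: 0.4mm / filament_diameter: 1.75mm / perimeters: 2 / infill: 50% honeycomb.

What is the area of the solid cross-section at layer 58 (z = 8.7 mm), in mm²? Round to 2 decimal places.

553.50 mm²

At z = 8.7 mm: the cube (footprint 27×20.5) is included at this height (area 553.50 mm²). Overall, the cross-section is a single solid region. Net area = 553.50 mm².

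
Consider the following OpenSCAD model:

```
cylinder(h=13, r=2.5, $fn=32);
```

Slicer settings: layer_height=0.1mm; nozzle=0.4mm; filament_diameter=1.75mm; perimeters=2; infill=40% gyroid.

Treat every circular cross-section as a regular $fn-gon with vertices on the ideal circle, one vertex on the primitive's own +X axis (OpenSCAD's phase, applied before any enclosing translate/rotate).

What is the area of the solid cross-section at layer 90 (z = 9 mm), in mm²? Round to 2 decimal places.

At z = 9 mm: the r=2.5 cylinder gives a regular 32-gon of circumradius 2.5 (constant along its height) (area = (32/2)·2.500²·sin(360°/32) = 19.51 mm²). Overall, the cross-section is a single solid region. Net area = 19.51 mm².

19.51 mm²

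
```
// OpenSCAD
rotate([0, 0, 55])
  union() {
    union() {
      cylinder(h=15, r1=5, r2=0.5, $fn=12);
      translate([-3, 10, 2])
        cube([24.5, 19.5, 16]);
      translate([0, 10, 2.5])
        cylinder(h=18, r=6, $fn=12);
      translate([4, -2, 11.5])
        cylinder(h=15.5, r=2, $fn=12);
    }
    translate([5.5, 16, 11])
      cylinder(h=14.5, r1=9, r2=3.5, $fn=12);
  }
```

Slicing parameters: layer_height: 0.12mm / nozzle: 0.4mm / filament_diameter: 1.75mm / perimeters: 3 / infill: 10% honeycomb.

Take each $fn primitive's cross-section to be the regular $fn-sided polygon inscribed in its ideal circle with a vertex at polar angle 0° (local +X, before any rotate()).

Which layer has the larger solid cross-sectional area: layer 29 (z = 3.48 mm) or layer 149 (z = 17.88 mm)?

Layer 29 (z = 3.48): the cone: at t=0.232 of its height the radius interpolates to r₁+(r₂−r₁)t = 3.956, giving a regular 12-gon of that circumradius (area = (12/2)·3.956²·sin(360°/12) = 46.95 mm²); the 24.5×19.5 cube at (-3, 10) contributes its full rectangle (area 477.75 mm²); the r=6 cylinder at (0, 10) contributes a regular 12-gon of circumradius 6 (area = (12/2)·6.000²·sin(360°/12) = 108.00 mm²); the cylinder at (4, -2) is absent (z outside [11.5, 27]); Combining (union): the regions partially overlap — summed areas 632.70 mm² minus the doubly-counted overlap 43.79 mm² gives 588.91 mm² — area = 588.91 mm²; the cone at (5.5, 16) is not intersected at this z (z outside [11, 25.5]); Merging all regions: only that combined region is present, so the union is just that shape — area = 588.91 mm²; (rotated 55° about Z; rotation is an isometry so areas/perimeters/island counts are preserved). So its area = 588.91 mm². Layer 149 (z = 17.88): the cone is absent (z outside [0, 15]); the cube at (-3, 10) is present — its section is the full 24.5×19.5 rectangle (area 477.75 mm²); the cylinder at (0, 10): section is a regular 12-gon, circumradius r=6 (area = (12/2)·6.000²·sin(360°/12) = 108.00 mm²); the r=2 cylinder at (4, -2) contributes a regular 12-gon of circumradius 2 (area = (12/2)·2.000²·sin(360°/12) = 12.00 mm²); Taking the union: the regions partially overlap — summed areas 597.75 mm² minus the doubly-counted overlap 43.79 mm² gives 553.96 mm² — area = 553.96 mm²; the cone at (5.5, 16) contributes a regular 12-gon of circumradius 6.390 (interpolated between r1=9 and r2=3.5 at t=0.474) (area = (12/2)·6.390²·sin(360°/12) = 122.51 mm²); Taking the union: the regions partially overlap — summed areas 676.47 mm² minus the doubly-counted overlap 122.38 mm² gives 554.09 mm² — area = 554.09 mm²; (rotated 55° about Z; rotation is an isometry so areas/perimeters/island counts are preserved). So its area = 554.09 mm². Layer 29 is larger (588.91 vs 554.09 mm²).

layer 29 (z = 3.48 mm)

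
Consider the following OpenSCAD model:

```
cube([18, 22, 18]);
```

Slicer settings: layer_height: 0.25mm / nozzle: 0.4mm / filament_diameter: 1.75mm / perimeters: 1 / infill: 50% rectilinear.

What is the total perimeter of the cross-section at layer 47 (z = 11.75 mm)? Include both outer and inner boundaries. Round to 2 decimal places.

80.00 mm

At z = 11.75 mm: the 18×22 cube contributes its full rectangle (perimeter 80.00 mm). Overall, the cross-section is a single solid region. Total boundary length (outer) = 80.00 mm.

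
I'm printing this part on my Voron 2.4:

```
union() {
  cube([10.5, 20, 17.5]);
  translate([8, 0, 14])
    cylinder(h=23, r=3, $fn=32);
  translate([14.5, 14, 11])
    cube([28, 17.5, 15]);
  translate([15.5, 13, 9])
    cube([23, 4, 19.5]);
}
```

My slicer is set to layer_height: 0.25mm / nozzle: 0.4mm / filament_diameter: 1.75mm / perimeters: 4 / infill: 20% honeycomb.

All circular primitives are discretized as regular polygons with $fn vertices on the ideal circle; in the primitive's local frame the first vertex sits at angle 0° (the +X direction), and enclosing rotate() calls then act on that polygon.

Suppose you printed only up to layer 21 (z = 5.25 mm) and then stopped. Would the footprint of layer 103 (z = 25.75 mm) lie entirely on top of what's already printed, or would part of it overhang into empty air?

Compare the two slices. At z = 5.25: the 10.5×20 cube contributes its full rectangle (area 210.00 mm²); the cylinder at (8, 0) is absent (z outside [14, 37]); the cube at (14.5, 14) is not intersected at this z (z outside [11, 26]); the cube at (15.5, 13) is absent (z outside [9, 28.5]); Combining (union): only the 10.5×20 cube is present, so the union is just that shape — area = 210.00 mm². At z = 25.75: the cube is absent (z outside [0, 17.5]); the cylinder at (8, 0): section is a regular 32-gon, circumradius r=3 (area = (32/2)·3.000²·sin(360°/32) = 28.09 mm²); the cube at (14.5, 14) is present — its section is the full 28×17.5 rectangle (area 490.00 mm²); the cube at (15.5, 13) is present — its section is the full 23×4 rectangle (area 92.00 mm²); Combining (union): the regions partially overlap — summed areas 610.09 mm² minus the doubly-counted overlap 69.00 mm² gives 541.09 mm² — area = 541.09 mm². Checking containment: at z = 25.75 the cross-section extends beyond the z = 5.25 cross-section by about 527.59 mm².

part overhangs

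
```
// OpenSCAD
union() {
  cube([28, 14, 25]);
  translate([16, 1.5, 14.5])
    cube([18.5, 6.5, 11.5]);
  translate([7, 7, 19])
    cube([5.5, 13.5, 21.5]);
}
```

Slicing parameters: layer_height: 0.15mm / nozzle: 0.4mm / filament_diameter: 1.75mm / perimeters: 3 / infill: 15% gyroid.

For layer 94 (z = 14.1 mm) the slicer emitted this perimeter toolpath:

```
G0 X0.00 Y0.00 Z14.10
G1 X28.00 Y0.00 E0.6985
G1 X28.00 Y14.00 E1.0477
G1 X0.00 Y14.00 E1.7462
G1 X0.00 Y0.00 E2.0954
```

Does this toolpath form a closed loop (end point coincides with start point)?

Start point (G0): (0.00, 0.00). End point (last G1): the path returns to the start — closed.

yes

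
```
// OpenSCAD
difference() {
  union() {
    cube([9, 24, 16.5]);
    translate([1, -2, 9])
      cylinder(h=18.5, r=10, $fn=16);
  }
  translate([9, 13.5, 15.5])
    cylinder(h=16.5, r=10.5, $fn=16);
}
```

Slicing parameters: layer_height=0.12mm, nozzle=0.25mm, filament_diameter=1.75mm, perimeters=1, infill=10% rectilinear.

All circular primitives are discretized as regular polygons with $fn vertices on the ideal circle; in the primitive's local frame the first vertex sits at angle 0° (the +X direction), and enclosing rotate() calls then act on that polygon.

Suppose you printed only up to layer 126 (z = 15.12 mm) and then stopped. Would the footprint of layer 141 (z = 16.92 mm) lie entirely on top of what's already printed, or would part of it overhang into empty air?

Compare the two slices. At z = 15.12: the cube is present — its section is the full 9×24 rectangle (area 216.00 mm²); the cylinder at (1, -2): section is a regular 16-gon, circumradius r=10 (area = (16/2)·10.000²·sin(360°/16) = 306.15 mm²); Merging all regions: the regions partially overlap — summed areas 522.15 mm² minus the doubly-counted overlap 61.09 mm² gives 461.06 mm² — area = 461.06 mm²; the cylinder at (9, 13.5) is absent (z outside [15.5, 32]); Subtracting the remaining from the first: none of the subtracted shapes is present at this height, so that combined region is unchanged — area = 461.06 mm². At z = 16.92: the cube is absent (z outside [0, 16.5]); the cylinder at (1, -2): section is a regular 16-gon, circumradius r=10 (area = (16/2)·10.000²·sin(360°/16) = 306.15 mm²); Merging all regions: only the r=10 cylinder at (1, -2) is present, so the union is just that shape — area = 306.15 mm²; the r=10.5 cylinder at (9, 13.5) gives a regular 16-gon of circumradius 10.5 (constant along its height) (area = (16/2)·10.500²·sin(360°/16) = 337.53 mm²); Taking the first minus the rest: starting from the result so far (306.15 mm²), the r=10.5 cylinder at (9, 13.5) partially overlaps it — only the 19.44 mm² overlap (of its 337.53 mm²) is removed, clipping the outline — area = 286.71 mm². Checking containment: the cross-section at z = 16.92 is a subset of the cross-section at z = 15.12.

entirely on top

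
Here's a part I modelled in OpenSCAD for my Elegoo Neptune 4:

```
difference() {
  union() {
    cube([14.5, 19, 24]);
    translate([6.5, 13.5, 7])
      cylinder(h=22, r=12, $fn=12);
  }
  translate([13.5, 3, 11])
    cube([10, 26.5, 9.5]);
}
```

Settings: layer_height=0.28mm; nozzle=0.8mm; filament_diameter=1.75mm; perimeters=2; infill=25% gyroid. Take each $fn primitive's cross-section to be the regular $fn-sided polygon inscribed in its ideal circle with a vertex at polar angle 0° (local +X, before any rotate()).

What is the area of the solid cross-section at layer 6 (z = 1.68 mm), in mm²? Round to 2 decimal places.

At z = 1.68 mm: the cube is present — its section is the full 14.5×19 rectangle (area 275.50 mm²); the cylinder at (6.5, 13.5) is not intersected at this z (z outside [7, 29]); Taking the union: only the 14.5×19 cube is present, so the union is just that shape — area = 275.50 mm²; the cube at (13.5, 3) is not intersected at this z (z outside [11, 20.5]); Taking the first minus the rest: none of the subtracted shapes is present at this height, so the result so far is unchanged — area = 275.50 mm². Overall, the cross-section is a single solid region. Net area = 275.50 mm².

275.50 mm²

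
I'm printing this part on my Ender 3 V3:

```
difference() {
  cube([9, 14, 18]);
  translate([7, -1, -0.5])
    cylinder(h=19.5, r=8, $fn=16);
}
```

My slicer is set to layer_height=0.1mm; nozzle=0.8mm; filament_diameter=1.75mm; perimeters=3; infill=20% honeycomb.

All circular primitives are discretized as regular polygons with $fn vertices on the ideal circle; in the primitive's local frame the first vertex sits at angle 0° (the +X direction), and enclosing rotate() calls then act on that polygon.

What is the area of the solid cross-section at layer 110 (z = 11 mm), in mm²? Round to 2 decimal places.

At z = 11 mm: the cube is present — its section is the full 9×14 rectangle (area 126.00 mm²); the r=8 cylinder at (7, -1) contributes a regular 16-gon of circumradius 8 (area = (16/2)·8.000²·sin(360°/16) = 195.93 mm²); Taking the first minus the rest: starting from the 9×14 cube (126.00 mm²), the r=8 cylinder at (7, -1) partially overlaps it — only the 53.34 mm² overlap (of its 195.93 mm²) is removed, clipping the outline — area = 72.66 mm². Overall, the cross-section is a single solid region. Net area = 72.66 mm².

72.66 mm²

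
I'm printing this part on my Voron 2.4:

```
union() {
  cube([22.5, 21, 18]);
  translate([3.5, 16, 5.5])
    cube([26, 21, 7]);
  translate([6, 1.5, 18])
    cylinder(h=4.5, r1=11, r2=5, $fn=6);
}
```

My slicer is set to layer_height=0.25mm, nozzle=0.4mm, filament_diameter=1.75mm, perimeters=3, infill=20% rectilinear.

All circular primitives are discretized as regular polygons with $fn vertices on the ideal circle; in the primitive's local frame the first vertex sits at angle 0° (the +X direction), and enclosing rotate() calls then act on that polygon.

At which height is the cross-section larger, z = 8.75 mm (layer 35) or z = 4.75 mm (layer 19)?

Layer 35 (z = 8.75): the cube is present — its section is the full 22.5×21 rectangle (area 472.50 mm²); the cube at (3.5, 16) (footprint 26×21) is included at this height (area 546.00 mm²); the cone at (6, 1.5) does not reach this height (z outside [18, 22.5]); Combining (union): the regions partially overlap — summed areas 1018.50 mm² minus the doubly-counted overlap 95.00 mm² gives 923.50 mm² — area = 923.50 mm². So its area = 923.50 mm². Layer 19 (z = 4.75): the 22.5×21 cube contributes its full rectangle (area 472.50 mm²); the cube at (3.5, 16) does not reach this height (z outside [5.5, 12.5]); the cone at (6, 1.5) is not intersected at this z (z outside [18, 22.5]); Merging all regions: only the 22.5×21 cube is present, so the union is just that shape — area = 472.50 mm². So its area = 472.50 mm². Layer 35 is larger (923.50 vs 472.50 mm²).

layer 35 (z = 8.75 mm)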